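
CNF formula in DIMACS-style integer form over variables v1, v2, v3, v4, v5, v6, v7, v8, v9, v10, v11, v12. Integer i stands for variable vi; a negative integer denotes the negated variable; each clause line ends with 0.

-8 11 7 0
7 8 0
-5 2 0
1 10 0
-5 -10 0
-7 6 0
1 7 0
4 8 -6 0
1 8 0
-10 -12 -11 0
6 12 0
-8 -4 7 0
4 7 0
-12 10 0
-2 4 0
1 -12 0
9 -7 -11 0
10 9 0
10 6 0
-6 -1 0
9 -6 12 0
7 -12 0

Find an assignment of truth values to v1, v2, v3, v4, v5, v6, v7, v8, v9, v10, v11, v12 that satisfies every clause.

v1=False, v2=True, v3=True, v4=True, v5=False, v6=True, v7=True, v8=True, v9=True, v10=True, v11=False, v12=False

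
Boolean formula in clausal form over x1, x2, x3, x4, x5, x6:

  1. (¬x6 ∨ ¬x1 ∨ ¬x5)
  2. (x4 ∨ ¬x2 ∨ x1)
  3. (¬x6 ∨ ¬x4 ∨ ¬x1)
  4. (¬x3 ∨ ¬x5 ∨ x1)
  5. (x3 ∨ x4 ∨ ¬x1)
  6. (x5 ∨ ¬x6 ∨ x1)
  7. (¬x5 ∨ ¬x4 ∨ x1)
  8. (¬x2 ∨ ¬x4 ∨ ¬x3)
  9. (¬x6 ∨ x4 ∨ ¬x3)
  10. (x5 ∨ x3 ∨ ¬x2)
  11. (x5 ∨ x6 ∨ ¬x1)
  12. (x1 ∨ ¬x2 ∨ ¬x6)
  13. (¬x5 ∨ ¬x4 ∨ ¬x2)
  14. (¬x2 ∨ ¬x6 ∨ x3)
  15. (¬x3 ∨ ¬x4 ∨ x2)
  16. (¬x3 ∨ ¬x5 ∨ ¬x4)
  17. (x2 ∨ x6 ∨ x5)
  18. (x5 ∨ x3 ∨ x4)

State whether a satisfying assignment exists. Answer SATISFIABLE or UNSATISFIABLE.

Try x1 = False.
The remaining clauses are satisfied by x2 = False, x3 = False, x4 = False, x5 = True, x6 = False.
Every clause has at least one true literal under this assignment.
So x1=0  x2=0  x3=0  x4=0  x5=1  x6=0 is a satisfying assignment.

SATISFIABLE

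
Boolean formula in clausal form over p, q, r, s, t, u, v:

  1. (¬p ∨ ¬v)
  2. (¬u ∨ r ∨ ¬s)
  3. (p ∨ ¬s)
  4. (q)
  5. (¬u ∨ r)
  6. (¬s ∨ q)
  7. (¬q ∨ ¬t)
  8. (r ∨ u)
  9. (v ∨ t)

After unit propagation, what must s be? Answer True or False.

False

(q) is a unit clause: q = True.
(¬q ∨ ¬t): since q = True, the clause reduces to (¬t). t = False.
From (v ∨ t) and t = False: v = True.
(¬v ∨ ¬p): since v = True, the clause reduces to (¬p). p = False.
(¬s ∨ p) with p = False leaves only ¬s, so s = False.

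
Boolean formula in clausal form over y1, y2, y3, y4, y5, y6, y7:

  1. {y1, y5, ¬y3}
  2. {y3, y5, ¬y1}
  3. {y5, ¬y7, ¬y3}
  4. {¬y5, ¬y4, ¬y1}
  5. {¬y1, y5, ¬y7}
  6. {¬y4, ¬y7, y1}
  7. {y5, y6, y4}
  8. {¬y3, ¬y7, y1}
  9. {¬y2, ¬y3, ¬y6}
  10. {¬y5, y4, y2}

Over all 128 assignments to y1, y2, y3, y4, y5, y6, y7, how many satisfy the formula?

Split on y5, then y1.
  y5=1, y1=1: y7 free; 3 ways for (y2,y3,y4,y6) × 2^1 = 6.
  y5=1, y1=0: 12 of the 32 assignments to (y2,y3,y4,y6,y7) work.
  y5=0, y1=1: remaining (y2,y3,y4,y6,y7) ∈ {(0,1,0,1,0); (0,1,1,0,0); (0,1,1,1,0); (1,1,1,0,0)} — 4.
  y5=0, y1=0: y2 free; 4 ways for (y3,y4,y6,y7) × 2^1 = 8.
Total: 6 + 12 + 4 + 8 = 30.

30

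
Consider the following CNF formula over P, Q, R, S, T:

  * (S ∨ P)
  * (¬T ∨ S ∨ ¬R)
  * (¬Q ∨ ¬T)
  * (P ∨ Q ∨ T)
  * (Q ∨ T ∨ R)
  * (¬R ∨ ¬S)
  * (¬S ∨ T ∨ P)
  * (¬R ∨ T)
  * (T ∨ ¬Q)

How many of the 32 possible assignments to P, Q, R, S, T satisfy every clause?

3

Satisfying assignments:
  P=F Q=F R=F S=T T=T
  P=T Q=F R=F S=F T=T
  P=T Q=F R=F S=T T=T
That's 3 in total.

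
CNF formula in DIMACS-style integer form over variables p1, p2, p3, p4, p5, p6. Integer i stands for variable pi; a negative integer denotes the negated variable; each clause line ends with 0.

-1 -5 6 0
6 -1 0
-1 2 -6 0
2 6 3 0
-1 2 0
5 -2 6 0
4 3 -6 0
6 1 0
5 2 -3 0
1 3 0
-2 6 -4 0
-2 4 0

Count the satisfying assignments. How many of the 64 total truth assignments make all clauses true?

Case analysis on p6 and p2:
  p6=1, p2=1: p5 free; 3 ways for (p1,p3,p4) × 2^1 = 6.
  p6=1, p2=0: remaining (p1,p3,p4,p5) ∈ {(0,1,0,1); (0,1,1,1)} — 2.
  p6=0, p2=1: a clause becomes empty — 0.
  p6=0, p2=0: a clause becomes empty — 0.
Total: 6 + 2 + 0 + 0 = 8.

8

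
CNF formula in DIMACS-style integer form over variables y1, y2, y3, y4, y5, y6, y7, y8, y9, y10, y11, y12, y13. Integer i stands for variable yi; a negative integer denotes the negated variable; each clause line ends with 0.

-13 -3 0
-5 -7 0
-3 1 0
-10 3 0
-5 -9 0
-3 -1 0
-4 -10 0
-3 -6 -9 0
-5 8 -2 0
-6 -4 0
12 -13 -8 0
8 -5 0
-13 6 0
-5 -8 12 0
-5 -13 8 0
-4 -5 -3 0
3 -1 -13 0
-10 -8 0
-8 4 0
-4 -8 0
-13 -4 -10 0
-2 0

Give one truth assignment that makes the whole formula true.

y1=True, y2=False, y3=False, y4=False, y5=False, y6=False, y7=False, y8=False, y9=True, y10=False, y11=False, y12=True, y13=False

Check each clause:
  1. (NOT y3 OR NOT y13) — NOT y13 is true.
  2. (NOT y7 OR NOT y5) — NOT y7 is true.
  3. (NOT y3 OR y1) — y1 is true.
  4. (NOT y10 OR y3) — NOT y10 is true.
  5. (NOT y5 OR NOT y9) — NOT y5 is true.
  6. (NOT y3 OR NOT y1) — NOT y3 is true.
  7. (NOT y4 OR NOT y10) — NOT y4 is true.
  8. (NOT y3 OR NOT y9 OR NOT y6) — NOT y6 is true.
  9. (NOT y5 OR NOT y2 OR y8) — NOT y5 is true.
  10. (NOT y4 OR NOT y6) — NOT y6 is true.
  11. (NOT y13 OR NOT y8 OR y12) — NOT y8 is true.
  12. (NOT y5 OR y8) — NOT y5 is true.
  13. (y6 OR NOT y13) — NOT y13 is true.
  14. (NOT y5 OR NOT y8 OR y12) — NOT y8 is true.
  15. (NOT y13 OR y8 OR NOT y5) — NOT y13 is true.
  16. (NOT y4 OR NOT y3 OR NOT y5) — NOT y5 is true.
  17. (NOT y1 OR NOT y13 OR y3) — NOT y13 is true.
  18. (NOT y10 OR NOT y8) — NOT y8 is true.
  19. (y4 OR NOT y8) — NOT y8 is true.
  20. (NOT y8 OR NOT y4) — NOT y8 is true.
  21. (NOT y13 OR NOT y4 OR NOT y10) — NOT y13 is true.
  22. (NOT y2) — NOT y2 is true.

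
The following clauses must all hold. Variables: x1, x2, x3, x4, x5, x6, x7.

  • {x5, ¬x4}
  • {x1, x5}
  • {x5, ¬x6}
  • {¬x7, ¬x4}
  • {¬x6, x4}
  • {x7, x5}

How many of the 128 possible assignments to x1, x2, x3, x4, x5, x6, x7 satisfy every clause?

Split on x5, then x4.
  x5=1, x4=1: forces x7=0; x1, x2, x3, x6 free → 2^4 = 16.
  x5=1, x4=0: forces x6=0; x1, x2, x3, x7 free → 2^4 = 16.
  x5=0, x4=1: a clause becomes empty — 0.
  x5=0, x4=0: remaining (x1,x2,x3,x6,x7) ∈ {(1,0,0,0,1); (1,0,1,0,1); (1,1,0,0,1); (1,1,1,0,1)} — 4.
Total: 16 + 16 + 0 + 4 = 36.

36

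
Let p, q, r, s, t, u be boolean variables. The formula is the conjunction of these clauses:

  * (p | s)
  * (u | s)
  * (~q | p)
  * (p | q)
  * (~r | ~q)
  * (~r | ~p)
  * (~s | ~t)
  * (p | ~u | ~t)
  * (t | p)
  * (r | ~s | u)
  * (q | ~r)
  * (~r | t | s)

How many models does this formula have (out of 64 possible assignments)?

The models are:
  p=T q=F r=F s=F t=F u=T
  p=T q=F r=F s=F t=T u=T
  p=T q=F r=F s=T t=F u=T
  p=T q=T r=F s=F t=F u=T
  p=T q=T r=F s=F t=T u=T
  p=T q=T r=F s=T t=F u=T
That's 6 in total.

6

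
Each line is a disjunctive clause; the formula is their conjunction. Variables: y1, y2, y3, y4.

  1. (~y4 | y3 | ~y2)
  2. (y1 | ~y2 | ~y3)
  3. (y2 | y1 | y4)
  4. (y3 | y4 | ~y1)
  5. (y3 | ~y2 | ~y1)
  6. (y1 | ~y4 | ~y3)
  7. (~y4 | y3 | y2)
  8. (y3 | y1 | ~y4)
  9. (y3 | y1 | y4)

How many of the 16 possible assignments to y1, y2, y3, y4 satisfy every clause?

The models are:
  y1=T y2=F y3=T y4=F
  y1=T y2=F y3=T y4=T
  y1=T y2=T y3=T y4=F
  y1=T y2=T y3=T y4=T
That's 4 in total.

4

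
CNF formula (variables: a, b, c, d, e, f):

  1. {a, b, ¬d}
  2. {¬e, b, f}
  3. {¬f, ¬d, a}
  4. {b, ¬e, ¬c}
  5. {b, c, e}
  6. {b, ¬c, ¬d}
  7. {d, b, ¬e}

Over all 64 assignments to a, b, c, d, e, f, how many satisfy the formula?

Case analysis on b and d:
  b=1, d=1: c, e free; 3 ways for (a,f) × 2^2 = 12.
  b=1, d=0: a, c, e, f free → 2^4 = 16.
  b=0, d=1: remaining (a,c,e,f) ∈ {(1,0,1,1)} — 1.
  b=0, d=0: remaining (a,c,e,f) ∈ {(0,1,0,0); (0,1,0,1); (1,1,0,0); (1,1,0,1)} — 4.
Total: 12 + 16 + 1 + 4 = 33.

33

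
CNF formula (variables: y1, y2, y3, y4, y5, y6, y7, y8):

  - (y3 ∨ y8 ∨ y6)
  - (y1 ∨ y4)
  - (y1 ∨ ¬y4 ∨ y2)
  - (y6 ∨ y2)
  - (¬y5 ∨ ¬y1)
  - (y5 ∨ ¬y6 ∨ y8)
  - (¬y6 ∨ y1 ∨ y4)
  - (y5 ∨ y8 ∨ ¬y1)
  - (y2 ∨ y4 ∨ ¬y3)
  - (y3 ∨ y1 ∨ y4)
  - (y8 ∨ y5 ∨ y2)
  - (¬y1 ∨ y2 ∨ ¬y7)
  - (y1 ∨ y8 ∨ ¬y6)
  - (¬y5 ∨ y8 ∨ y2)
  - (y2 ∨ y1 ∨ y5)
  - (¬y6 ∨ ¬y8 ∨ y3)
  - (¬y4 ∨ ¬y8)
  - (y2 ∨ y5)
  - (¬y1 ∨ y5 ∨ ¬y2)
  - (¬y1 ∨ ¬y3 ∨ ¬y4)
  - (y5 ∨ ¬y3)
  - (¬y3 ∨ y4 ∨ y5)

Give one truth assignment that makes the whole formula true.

y1=False, y2=True, y3=True, y4=True, y5=True, y6=False, y7=False, y8=False

Check each clause:
  1. (y8 ∨ y3 ∨ y6) — y3 is true.
  2. (y1 ∨ y4) — y4 is true.
  3. (y2 ∨ y1 ∨ ¬y4) — y2 is true.
  4. (y2 ∨ y6) — y2 is true.
  5. (¬y1 ∨ ¬y5) — ¬y1 is true.
  6. (y8 ∨ y5 ∨ ¬y6) — ¬y6 is true.
  7. (¬y6 ∨ y4 ∨ y1) — ¬y6 is true.
  8. (y8 ∨ ¬y1 ∨ y5) — y5 is true.
  9. (y4 ∨ ¬y3 ∨ y2) — y2 is true.
  10. (y4 ∨ y3 ∨ y1) — y3 is true.
  11. (y8 ∨ y5 ∨ y2) — y2 is true.
  12. (y2 ∨ ¬y7 ∨ ¬y1) — ¬y7 is true.
  13. (y8 ∨ y1 ∨ ¬y6) — ¬y6 is true.
  14. (¬y5 ∨ y8 ∨ y2) — y2 is true.
  15. (y2 ∨ y1 ∨ y5) — y2 is true.
  16. (¬y6 ∨ ¬y8 ∨ y3) — ¬y8 is true.
  17. (¬y8 ∨ ¬y4) — ¬y8 is true.
  18. (y5 ∨ y2) — y2 is true.
  19. (¬y1 ∨ y5 ∨ ¬y2) — y5 is true.
  20. (¬y1 ∨ ¬y4 ∨ ¬y3) — ¬y1 is true.
  21. (y5 ∨ ¬y3) — y5 is true.
  22. (y5 ∨ y4 ∨ ¬y3) — y5 is true.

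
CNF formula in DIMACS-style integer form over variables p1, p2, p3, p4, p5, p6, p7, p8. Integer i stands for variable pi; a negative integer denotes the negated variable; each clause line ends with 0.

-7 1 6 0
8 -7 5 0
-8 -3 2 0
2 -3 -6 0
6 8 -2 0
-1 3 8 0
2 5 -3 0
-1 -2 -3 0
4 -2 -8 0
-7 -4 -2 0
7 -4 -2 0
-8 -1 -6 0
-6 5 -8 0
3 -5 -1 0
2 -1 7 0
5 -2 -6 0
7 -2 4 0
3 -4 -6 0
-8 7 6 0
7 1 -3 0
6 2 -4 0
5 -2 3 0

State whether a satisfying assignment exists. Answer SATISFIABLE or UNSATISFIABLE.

SATISFIABLE

Set p1 = False and propagate.
The remaining clauses are satisfied by p2 = False, p3 = False, p4 = False, p5 = True, p6 = False, p7 = False, p8 = False.
So p1=F  p2=F  p3=F  p4=F  p5=T  p6=F  p7=F  p8=F is a satisfying assignment.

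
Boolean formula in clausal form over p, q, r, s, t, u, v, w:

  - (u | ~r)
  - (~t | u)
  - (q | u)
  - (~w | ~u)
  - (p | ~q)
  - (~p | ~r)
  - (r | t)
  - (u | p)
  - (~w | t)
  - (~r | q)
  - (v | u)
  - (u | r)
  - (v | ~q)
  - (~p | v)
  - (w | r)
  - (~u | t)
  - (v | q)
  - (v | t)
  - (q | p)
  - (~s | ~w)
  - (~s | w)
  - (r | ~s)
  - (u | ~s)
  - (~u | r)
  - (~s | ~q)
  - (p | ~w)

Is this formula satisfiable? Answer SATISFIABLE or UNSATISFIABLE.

UNSATISFIABLE

u = True:
  propagation gives w=False, r=True, p=False, q=False; an empty clause results — contradiction.
u = False:
  propagation gives r=False; an empty clause results — contradiction.
Every branch closes, so no satisfying assignment exists.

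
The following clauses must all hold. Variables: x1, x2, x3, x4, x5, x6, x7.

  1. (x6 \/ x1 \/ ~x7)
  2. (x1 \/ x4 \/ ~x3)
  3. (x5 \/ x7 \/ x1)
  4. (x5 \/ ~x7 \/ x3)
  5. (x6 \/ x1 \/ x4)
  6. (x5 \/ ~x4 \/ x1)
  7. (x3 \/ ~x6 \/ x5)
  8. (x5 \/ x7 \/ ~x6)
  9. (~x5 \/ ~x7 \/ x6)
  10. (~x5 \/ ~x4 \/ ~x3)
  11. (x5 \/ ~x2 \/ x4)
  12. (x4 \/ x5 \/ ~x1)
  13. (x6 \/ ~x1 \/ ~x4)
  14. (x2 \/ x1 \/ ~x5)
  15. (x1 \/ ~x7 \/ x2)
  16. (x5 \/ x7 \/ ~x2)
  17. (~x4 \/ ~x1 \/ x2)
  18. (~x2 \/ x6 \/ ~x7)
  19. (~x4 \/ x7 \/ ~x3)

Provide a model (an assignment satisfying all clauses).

Set x1 = False and propagate.
The remaining clauses are satisfied by x2 = True, x3 = False, x4 = True, x5 = True, x6 = True, x7 = False.

x1 = False, x2 = True, x3 = False, x4 = True, x5 = True, x6 = True, x7 = False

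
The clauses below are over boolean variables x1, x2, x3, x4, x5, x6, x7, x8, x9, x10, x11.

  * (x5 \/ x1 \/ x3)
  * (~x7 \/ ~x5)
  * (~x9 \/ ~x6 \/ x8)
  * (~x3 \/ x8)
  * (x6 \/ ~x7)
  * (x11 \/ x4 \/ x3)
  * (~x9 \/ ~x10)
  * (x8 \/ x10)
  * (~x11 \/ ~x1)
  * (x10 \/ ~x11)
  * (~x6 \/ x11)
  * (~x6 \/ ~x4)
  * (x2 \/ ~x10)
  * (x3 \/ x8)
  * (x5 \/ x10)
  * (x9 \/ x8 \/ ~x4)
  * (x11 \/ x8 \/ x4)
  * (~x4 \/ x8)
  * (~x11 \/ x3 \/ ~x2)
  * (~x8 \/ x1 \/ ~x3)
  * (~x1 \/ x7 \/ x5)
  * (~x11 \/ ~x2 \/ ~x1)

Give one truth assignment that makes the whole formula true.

x1=False, x2=True, x3=False, x4=True, x5=True, x6=False, x7=False, x8=True, x9=False, x10=False, x11=False

Check each clause:
  1. (x5 \/ x3 \/ x1) — x5 is true.
  2. (~x5 \/ ~x7) — ~x7 is true.
  3. (x8 \/ ~x6 \/ ~x9) — x8 is true.
  4. (x8 \/ ~x3) — x8 is true.
  5. (x6 \/ ~x7) — ~x7 is true.
  6. (x4 \/ x11 \/ x3) — x4 is true.
  7. (~x9 \/ ~x10) — ~x10 is true.
  8. (x8 \/ x10) — x8 is true.
  9. (~x1 \/ ~x11) — ~x11 is true.
  10. (~x11 \/ x10) — ~x11 is true.
  11. (x11 \/ ~x6) — ~x6 is true.
  12. (~x4 \/ ~x6) — ~x6 is true.
  13. (x2 \/ ~x10) — x2 is true.
  14. (x8 \/ x3) — x8 is true.
  15. (x10 \/ x5) — x5 is true.
  16. (~x4 \/ x9 \/ x8) — x8 is true.
  17. (x11 \/ x4 \/ x8) — x8 is true.
  18. (x8 \/ ~x4) — x8 is true.
  19. (~x2 \/ ~x11 \/ x3) — ~x11 is true.
  20. (~x8 \/ ~x3 \/ x1) — ~x3 is true.
  21. (x7 \/ ~x1 \/ x5) — x5 is true.
  22. (~x2 \/ ~x11 \/ ~x1) — ~x11 is true.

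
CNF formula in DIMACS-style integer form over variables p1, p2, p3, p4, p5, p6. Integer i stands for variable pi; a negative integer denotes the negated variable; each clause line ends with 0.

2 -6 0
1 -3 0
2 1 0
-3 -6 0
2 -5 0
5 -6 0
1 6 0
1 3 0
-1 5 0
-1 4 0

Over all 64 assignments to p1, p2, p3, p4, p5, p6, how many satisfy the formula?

3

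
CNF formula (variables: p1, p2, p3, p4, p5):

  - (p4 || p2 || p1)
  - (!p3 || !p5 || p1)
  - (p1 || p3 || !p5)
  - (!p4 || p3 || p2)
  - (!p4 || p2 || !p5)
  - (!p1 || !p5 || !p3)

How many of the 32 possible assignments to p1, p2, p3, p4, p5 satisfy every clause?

15

Case analysis on p1 and p3:
  p1=1, p3=1: remaining (p2,p4,p5) ∈ {(0,0,0); (0,1,0); (1,0,0); (1,1,0)} — 4.
  p1=1, p3=0: p5 free; 3 ways for (p2,p4) × 2^1 = 6.
  p1=0, p3=1: remaining (p2,p4,p5) ∈ {(0,1,0); (1,0,0); (1,1,0)} — 3.
  p1=0, p3=0: remaining (p2,p4,p5) ∈ {(1,0,0); (1,1,0)} — 2.
Total: 4 + 6 + 3 + 2 = 15.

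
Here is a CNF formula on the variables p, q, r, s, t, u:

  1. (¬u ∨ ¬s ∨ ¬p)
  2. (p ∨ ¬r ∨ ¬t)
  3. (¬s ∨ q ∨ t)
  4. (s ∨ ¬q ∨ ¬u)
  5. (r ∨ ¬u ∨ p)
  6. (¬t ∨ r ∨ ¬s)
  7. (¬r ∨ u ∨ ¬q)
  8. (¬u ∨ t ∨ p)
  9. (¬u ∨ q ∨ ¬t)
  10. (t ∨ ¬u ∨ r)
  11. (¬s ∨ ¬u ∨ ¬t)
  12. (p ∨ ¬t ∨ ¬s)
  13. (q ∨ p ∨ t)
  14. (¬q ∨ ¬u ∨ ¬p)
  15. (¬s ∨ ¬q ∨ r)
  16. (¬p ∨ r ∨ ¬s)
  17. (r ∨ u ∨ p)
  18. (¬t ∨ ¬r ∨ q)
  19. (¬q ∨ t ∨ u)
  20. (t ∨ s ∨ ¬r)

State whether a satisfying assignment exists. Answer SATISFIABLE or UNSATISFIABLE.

SATISFIABLE

Branch on p: take p = True.
Try q = False.
The remaining clauses are satisfied by r = False, s = False, t = True, u = False.
So p=T, q=F, r=F, s=F, t=T, u=F is a satisfying assignment.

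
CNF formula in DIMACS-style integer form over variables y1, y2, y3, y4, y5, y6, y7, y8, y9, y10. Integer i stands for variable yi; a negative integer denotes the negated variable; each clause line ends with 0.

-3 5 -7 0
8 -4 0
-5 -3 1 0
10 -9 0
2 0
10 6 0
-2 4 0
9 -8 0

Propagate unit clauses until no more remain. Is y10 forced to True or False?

True

(y2) is a unit clause: y2 = True.
(~y2 \/ y4): since y2 = True, the clause reduces to (y4). y4 = True.
In (~y4 \/ y8), ~y4 is now false; y8 must hold, so y8 = True.
In (~y8 \/ y9), ~y8 is now false; y9 must hold, so y9 = True.
(y10 \/ ~y9) with y9 = True leaves only y10, so y10 = True.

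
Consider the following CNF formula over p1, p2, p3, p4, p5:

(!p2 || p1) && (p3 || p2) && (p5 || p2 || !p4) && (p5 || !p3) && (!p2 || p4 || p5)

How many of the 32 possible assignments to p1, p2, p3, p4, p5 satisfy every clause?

Split on p2, then p5.
  p2=1, p5=1: remaining (p1,p3,p4) ∈ {(1,0,0); (1,0,1); (1,1,0); (1,1,1)} — 4.
  p2=1, p5=0: remaining (p1,p3,p4) ∈ {(1,0,1)} — 1.
  p2=0, p5=1: remaining (p1,p3,p4) ∈ {(0,1,0); (0,1,1); (1,1,0); (1,1,1)} — 4.
  p2=0, p5=0: a clause becomes empty — 0.
Total: 4 + 1 + 4 + 0 = 9.

9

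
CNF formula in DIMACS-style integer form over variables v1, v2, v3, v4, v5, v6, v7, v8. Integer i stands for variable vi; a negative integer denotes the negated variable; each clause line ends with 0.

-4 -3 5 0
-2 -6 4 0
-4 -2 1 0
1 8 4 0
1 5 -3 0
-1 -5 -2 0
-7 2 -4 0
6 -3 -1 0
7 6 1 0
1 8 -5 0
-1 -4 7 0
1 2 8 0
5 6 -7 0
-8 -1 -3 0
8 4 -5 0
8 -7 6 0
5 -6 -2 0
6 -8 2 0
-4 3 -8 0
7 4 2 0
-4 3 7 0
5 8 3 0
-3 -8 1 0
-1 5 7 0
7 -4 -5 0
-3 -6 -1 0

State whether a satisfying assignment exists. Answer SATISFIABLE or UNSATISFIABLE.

SATISFIABLE

Try v1 = False.
Try v2 = True.
  then v4 is forced to False.
  then v6 is forced to False.
  then v8 is forced to True.
  then v7 is forced to True.
  then v5 is forced to True.
  then v3 is forced to False.
So v1=False, v2=True, v3=False, v4=False, v5=True, v6=False, v7=True, v8=True is a satisfying assignment.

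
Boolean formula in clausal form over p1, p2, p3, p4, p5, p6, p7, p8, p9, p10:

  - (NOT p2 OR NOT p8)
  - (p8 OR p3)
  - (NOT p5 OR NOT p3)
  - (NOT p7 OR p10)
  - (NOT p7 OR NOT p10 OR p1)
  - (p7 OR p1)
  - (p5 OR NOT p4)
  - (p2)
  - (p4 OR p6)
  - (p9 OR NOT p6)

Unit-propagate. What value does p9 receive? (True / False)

(p2) is a unit clause: p2 = True.
(NOT p2 OR NOT p8) with p2 = True leaves only NOT p8, so p8 = False.
In (p3 OR p8), p8 is now false; p3 must hold, so p3 = True.
In (NOT p5 OR NOT p3), NOT p3 is now false; NOT p5 must hold, so p5 = False.
In (NOT p4 OR p5), p5 is now false; NOT p4 must hold, so p4 = False.
(p4 OR p6): since p4 = False, the clause reduces to (p6). p6 = True.
In (NOT p6 OR p9), NOT p6 is now false; p9 must hold, so p9 = True.

True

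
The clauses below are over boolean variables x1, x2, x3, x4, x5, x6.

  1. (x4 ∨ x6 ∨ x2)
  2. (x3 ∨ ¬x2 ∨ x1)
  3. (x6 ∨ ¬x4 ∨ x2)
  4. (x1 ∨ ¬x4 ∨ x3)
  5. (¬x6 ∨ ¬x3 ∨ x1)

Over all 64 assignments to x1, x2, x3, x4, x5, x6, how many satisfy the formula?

30

Split on x1, then x2.
  x1=T, x2=T: x3, x4, x5, x6 free → 2^4 = 16.
  x1=T, x2=F: forces x6=T; x3, x4, x5 free → 2^3 = 8.
  x1=F, x2=T: remaining (x3,x4,x5,x6) ∈ {(T,F,F,F); (T,F,T,F); (T,T,F,F); (T,T,T,F)} — 4.
  x1=F, x2=F: remaining (x3,x4,x5,x6) ∈ {(F,F,F,T); (F,F,T,T)} — 2.
Total: 16 + 8 + 4 + 2 = 30.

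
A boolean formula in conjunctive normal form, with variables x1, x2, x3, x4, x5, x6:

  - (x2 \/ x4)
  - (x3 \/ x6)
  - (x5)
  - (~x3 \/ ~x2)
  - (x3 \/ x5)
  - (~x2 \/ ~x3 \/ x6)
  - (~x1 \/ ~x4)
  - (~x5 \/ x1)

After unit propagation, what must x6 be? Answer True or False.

(x5) is a unit clause: x5 = True.
(~x5 \/ x1): since x5 = True, the clause reduces to (x1). x1 = True.
In (~x1 \/ ~x4), ~x1 is now false; ~x4 must hold, so x4 = False.
From (x2 \/ x4) and x4 = False: x2 = True.
(~x3 \/ ~x2) with x2 = True leaves only ~x3, so x3 = False.
(x6 \/ x3): since x3 = False, the clause reduces to (x6). x6 = True.

True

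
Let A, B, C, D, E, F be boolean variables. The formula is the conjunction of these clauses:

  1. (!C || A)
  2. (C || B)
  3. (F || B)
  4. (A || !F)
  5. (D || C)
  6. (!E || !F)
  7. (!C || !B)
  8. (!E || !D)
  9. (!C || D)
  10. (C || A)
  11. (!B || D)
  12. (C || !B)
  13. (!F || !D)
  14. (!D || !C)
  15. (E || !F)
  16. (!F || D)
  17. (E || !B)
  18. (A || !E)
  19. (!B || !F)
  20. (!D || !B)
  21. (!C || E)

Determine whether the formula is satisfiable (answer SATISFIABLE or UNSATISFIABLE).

C = True:
  propagation gives A=True, B=False, F=True, E=False; an empty clause results — contradiction.
C = False:
  propagation gives B=True; an empty clause results — contradiction.
Every branch closes, so no satisfying assignment exists.

UNSATISFIABLE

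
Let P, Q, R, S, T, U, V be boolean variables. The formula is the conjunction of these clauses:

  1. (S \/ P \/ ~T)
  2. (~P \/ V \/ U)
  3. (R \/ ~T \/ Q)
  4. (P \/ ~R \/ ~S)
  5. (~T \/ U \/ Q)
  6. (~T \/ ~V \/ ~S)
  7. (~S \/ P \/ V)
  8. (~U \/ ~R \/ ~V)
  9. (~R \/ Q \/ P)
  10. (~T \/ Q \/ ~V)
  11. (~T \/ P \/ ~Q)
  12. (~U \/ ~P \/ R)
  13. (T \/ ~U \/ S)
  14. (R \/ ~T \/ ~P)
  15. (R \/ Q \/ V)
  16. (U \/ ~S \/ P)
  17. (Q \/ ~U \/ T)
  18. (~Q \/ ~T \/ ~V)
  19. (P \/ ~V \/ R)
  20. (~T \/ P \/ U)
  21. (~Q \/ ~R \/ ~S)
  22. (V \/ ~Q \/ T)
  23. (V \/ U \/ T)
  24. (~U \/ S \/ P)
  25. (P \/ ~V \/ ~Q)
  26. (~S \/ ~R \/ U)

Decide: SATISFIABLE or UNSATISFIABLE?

Set P = True and propagate.
Set Q = True and propagate.
The remaining clauses are satisfied by R = False, S = True, T = False, U = False, V = True.
So P=T, Q=T, R=F, S=T, T=F, U=F, V=T is a satisfying assignment.

SATISFIABLE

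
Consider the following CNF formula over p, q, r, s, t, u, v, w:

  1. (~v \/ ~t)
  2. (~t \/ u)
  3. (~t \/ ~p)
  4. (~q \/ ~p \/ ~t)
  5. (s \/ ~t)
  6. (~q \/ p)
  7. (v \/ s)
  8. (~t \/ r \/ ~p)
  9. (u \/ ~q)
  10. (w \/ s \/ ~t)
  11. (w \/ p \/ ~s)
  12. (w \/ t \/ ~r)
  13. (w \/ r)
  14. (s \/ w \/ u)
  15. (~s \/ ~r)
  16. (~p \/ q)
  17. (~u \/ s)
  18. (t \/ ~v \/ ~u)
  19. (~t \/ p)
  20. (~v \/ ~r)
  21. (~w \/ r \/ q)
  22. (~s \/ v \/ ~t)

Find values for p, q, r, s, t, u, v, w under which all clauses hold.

p = True  q = True  r = False  s = True  t = False  u = True  v = False  w = True

Try p = True.
  then t is forced to False.
  then q is forced to True.
  then u is forced to True.
  then s is forced to True.
  then r is forced to False.
  then w is forced to True.
  then v is forced to False.
Every clause has at least one true literal under this assignment.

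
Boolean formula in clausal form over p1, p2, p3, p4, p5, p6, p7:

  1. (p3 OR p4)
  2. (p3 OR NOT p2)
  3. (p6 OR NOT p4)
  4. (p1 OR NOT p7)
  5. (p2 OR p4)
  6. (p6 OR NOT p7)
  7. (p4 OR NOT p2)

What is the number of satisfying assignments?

Split on p4, then p2.
  p4=1, p2=1: p5 free; 3 ways for (p1,p3,p6,p7) × 2^1 = 6.
  p4=1, p2=0: p3, p5 free; 3 ways for (p1,p6,p7) × 2^2 = 12.
  p4=0, p2=1: a clause becomes empty — 0.
  p4=0, p2=0: a clause becomes empty — 0.
Total: 6 + 12 + 0 + 0 = 18.

18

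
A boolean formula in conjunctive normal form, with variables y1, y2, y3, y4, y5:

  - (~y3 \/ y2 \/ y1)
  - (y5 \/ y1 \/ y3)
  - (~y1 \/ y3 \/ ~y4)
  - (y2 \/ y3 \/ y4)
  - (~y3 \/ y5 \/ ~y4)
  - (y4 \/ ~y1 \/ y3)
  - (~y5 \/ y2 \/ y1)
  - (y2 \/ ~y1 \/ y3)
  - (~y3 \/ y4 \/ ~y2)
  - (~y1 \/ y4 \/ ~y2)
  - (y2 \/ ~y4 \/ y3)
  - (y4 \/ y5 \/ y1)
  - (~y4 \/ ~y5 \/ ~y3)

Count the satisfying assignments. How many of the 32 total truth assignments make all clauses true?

4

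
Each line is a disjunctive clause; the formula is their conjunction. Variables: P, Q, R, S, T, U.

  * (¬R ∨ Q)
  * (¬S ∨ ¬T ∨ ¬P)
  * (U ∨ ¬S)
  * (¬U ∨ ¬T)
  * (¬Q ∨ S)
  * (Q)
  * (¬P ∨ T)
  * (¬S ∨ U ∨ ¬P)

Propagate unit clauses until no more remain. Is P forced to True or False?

(Q) stands alone — Q = True.
From (¬Q ∨ S) and Q = True: S = True.
In (U ∨ ¬S), ¬S is now false; U must hold, so U = True.
In (¬U ∨ ¬T), ¬U is now false; ¬T must hold, so T = False.
(¬P ∨ T): since T = False, the clause reduces to (¬P). P = False.

False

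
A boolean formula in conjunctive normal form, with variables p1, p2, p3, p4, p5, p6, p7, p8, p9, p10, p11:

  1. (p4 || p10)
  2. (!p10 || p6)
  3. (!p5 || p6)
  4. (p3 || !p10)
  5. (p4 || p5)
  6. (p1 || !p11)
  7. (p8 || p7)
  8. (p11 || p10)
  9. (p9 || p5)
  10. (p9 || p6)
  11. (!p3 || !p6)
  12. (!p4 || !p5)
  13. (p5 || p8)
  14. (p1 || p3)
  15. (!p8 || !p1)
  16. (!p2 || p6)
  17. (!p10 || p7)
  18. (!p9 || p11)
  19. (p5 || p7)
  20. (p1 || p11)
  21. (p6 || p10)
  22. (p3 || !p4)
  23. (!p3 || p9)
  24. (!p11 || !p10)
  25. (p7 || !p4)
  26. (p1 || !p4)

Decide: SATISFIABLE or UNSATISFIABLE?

UNSATISFIABLE

p10 = True:
  propagation gives p6=True, p3=True; an empty clause results — contradiction.
p10 = False:
  propagation gives p4=True, p11=True, p1=True, p5=False; an empty clause results — contradiction.
Every branch closes, so no satisfying assignment exists.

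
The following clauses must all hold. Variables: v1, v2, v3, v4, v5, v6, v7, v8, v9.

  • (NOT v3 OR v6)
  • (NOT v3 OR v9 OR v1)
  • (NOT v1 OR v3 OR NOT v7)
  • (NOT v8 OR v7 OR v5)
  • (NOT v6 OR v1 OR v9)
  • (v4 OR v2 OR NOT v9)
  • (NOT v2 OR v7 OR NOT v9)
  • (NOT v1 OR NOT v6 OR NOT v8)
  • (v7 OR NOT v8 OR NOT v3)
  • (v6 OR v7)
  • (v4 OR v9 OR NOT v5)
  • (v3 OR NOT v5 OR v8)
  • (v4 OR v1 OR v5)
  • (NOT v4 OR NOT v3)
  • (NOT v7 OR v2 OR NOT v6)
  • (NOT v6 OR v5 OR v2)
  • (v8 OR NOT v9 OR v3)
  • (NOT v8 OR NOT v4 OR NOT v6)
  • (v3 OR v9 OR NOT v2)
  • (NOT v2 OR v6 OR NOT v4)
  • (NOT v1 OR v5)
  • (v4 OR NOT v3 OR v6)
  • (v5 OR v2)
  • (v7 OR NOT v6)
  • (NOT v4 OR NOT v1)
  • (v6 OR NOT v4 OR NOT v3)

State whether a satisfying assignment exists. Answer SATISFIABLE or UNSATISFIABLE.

Set v1 = False and propagate.
The remaining clauses are satisfied by v2 = True, v3 = True, v4 = False, v5 = True, v6 = True, v7 = True, v8 = False, v9 = True.
So v1 = False  v2 = True  v3 = True  v4 = False  v5 = True  v6 = True  v7 = True  v8 = False  v9 = True is a satisfying assignment.

SATISFIABLE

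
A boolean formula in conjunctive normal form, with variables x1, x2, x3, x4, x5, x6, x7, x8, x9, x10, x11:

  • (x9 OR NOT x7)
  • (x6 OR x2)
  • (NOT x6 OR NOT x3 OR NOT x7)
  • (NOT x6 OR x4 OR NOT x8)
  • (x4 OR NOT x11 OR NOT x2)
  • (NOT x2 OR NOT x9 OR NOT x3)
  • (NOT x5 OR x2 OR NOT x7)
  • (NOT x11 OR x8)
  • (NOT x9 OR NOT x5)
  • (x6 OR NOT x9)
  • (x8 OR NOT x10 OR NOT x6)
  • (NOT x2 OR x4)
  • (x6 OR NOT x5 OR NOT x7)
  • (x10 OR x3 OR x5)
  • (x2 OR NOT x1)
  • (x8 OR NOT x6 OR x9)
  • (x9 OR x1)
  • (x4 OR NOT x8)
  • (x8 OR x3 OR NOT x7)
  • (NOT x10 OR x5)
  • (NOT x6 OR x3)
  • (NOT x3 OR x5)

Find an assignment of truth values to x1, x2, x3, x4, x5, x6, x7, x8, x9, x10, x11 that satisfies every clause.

x1=T  x2=T  x3=T  x4=T  x5=T  x6=F  x7=F  x8=F  x9=F  x10=F  x11=F

x4 occurs only positively in the remaining clauses — set x4 = True.
x7 occurs only negated in the remaining clauses — set x7 = False.
Set x1 = True and propagate.
  then x2 is forced to True.
Set x3 = True and propagate.
  then x9 is forced to False.
  then x5 is forced to True.
The remaining clauses are satisfied by x6 = False, x8 = False, x10 = False, x11 = False.
Every clause has at least one true literal under this assignment.
Check each clause:
  1. (NOT x7 OR x9) — NOT x7 is true.
  2. (x6 OR x2) — x2 is true.
  3. (NOT x7 OR NOT x6 OR NOT x3) — NOT x7 is true.
  4. (x4 OR NOT x6 OR NOT x8) — NOT x8 is true.
  5. (NOT x11 OR x4 OR NOT x2) — x4 is true.
  6. (NOT x3 OR NOT x9 OR NOT x2) — NOT x9 is true.
  7. (x2 OR NOT x5 OR NOT x7) — NOT x7 is true.
  8. (NOT x11 OR x8) — NOT x11 is true.
  9. (NOT x9 OR NOT x5) — NOT x9 is true.
  10. (x6 OR NOT x9) — NOT x9 is true.
  11. (NOT x10 OR x8 OR NOT x6) — NOT x6 is true.
  12. (x4 OR NOT x2) — x4 is true.
  13. (x6 OR NOT x7 OR NOT x5) — NOT x7 is true.
  14. (x5 OR x10 OR x3) — x3 is true.
  15. (x2 OR NOT x1) — x2 is true.
  16. (x9 OR x8 OR NOT x6) — NOT x6 is true.
  17. (x1 OR x9) — x1 is true.
  18. (x4 OR NOT x8) — NOT x8 is true.
  19. (x3 OR x8 OR NOT x7) — NOT x7 is true.
  20. (NOT x10 OR x5) — x5 is true.
  21. (NOT x6 OR x3) — NOT x6 is true.
  22. (NOT x3 OR x5) — x5 is true.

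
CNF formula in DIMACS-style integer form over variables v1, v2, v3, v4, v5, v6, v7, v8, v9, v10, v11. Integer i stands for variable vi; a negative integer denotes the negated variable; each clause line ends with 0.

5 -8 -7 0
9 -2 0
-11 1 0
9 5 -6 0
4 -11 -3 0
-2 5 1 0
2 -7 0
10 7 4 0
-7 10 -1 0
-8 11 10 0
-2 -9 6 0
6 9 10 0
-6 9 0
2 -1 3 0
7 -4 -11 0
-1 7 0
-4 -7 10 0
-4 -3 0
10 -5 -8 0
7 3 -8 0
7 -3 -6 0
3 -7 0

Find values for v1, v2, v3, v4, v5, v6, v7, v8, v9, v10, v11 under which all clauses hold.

v1=False, v2=True, v3=True, v4=False, v5=True, v6=True, v7=True, v8=True, v9=True, v10=True, v11=False

Pure literal: v10 appears only positively; assign v10 = True.
Branch on v1: take v1 = False.
  then v11 is forced to False.
Try v2 = True.
  then v9 is forced to True.
  then v5 is forced to True.
  then v6 is forced to True.
For the remaining variables, v3 = True, v4 = False, v7 = True, v8 = True works.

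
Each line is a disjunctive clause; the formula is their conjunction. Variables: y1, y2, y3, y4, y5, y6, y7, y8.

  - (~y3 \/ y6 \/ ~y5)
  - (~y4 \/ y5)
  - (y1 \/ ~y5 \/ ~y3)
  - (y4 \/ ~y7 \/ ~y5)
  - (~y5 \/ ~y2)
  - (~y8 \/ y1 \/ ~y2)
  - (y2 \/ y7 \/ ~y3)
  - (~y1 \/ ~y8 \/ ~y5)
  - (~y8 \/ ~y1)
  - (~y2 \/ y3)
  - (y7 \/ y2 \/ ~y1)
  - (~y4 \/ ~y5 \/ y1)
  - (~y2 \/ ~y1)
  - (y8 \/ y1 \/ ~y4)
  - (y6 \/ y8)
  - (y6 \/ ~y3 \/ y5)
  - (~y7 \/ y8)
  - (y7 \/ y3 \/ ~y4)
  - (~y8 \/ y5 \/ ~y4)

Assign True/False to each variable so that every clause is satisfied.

y1 = F, y2 = F, y3 = F, y4 = F, y5 = T, y6 = T, y7 = F, y8 = T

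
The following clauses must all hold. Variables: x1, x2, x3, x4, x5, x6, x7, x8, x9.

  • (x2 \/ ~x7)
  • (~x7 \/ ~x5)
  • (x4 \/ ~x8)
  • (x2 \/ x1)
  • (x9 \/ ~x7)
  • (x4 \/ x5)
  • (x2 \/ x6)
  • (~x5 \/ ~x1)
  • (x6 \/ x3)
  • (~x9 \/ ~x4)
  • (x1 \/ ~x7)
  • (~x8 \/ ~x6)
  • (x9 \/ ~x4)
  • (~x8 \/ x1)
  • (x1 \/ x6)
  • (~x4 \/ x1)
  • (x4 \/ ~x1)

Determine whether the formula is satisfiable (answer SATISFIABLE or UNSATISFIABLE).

Pure literal: x2 appears only positively; assign x2 = True.
Pure literal: x3 appears only positively; assign x3 = True.
Branch on x1: take x1 = False.
  then x7 is forced to False.
  then x8 is forced to False.
  then x6 is forced to True.
  then x4 is forced to False.
  then x5 is forced to True.
x9 is now unconstrained; take x9 = True.
Every clause has at least one true literal under this assignment.
So x1=False  x2=True  x3=True  x4=False  x5=True  x6=True  x7=False  x8=False  x9=True is a satisfying assignment.

SATISFIABLE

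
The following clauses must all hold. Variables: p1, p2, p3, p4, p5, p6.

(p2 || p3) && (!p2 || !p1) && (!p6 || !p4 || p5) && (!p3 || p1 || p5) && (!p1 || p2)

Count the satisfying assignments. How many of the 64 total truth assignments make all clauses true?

Split on p1, then p2.
  p1=1, p2=1: a clause becomes empty — 0.
  p1=1, p2=0: a clause becomes empty — 0.
  p1=0, p2=1: 11 of the 16 assignments to (p3,p4,p5,p6) work.
  p1=0, p2=0: remaining (p3,p4,p5,p6) ∈ {(1,0,1,0); (1,0,1,1); (1,1,1,0); (1,1,1,1)} — 4.
Total: 0 + 0 + 11 + 4 = 15.

15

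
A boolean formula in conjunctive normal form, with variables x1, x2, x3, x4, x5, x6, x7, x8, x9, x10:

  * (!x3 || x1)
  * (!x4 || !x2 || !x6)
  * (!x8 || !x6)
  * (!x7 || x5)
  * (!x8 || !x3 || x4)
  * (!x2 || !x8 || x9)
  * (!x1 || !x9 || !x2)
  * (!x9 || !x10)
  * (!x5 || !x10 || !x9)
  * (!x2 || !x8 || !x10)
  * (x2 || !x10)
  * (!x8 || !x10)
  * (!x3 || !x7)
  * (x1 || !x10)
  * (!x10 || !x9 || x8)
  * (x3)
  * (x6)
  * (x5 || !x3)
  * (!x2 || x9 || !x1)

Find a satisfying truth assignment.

Unit propagation: (x3) forces x3 = True.
Unit propagation: (x1) forces x1 = True.
Unit propagation: (!x7) forces x7 = False.
Unit propagation: (x6) forces x6 = True.
(!x8) is a unit clause, so x8 = False.
(x5) is a unit clause, so x5 = True.
Pure literal: x4 appears only negated; assign x4 = False.
Pure literal: x10 appears only negated; assign x10 = False.
Branch on x2: take x2 = False.
x9 is now unconstrained; take x9 = True.
Every clause has at least one true literal under this assignment.
Check each clause:
  1. (!x3 || x1) — x1 is true.
  2. (!x2 || !x4 || !x6) — !x4 is true.
  3. (!x6 || !x8) — !x8 is true.
  4. (!x7 || x5) — !x7 is true.
  5. (!x3 || x4 || !x8) — !x8 is true.
  6. (!x8 || x9 || !x2) — !x8 is true.
  7. (!x1 || !x2 || !x9) — !x2 is true.
  8. (!x9 || !x10) — !x10 is true.
  9. (!x9 || !x10 || !x5) — !x10 is true.
  10. (!x8 || !x10 || !x2) — !x8 is true.
  11. (x2 || !x10) — !x10 is true.
  12. (!x10 || !x8) — !x8 is true.
  13. (!x3 || !x7) — !x7 is true.
  14. (x1 || !x10) — x1 is true.
  15. (!x9 || !x10 || x8) — !x10 is true.
  16. (x3) — x3 is true.
  17. (x6) — x6 is true.
  18. (!x3 || x5) — x5 is true.
  19. (x9 || !x1 || !x2) — x9 is true.

x1=T, x2=F, x3=T, x4=F, x5=T, x6=T, x7=F, x8=F, x9=T, x10=F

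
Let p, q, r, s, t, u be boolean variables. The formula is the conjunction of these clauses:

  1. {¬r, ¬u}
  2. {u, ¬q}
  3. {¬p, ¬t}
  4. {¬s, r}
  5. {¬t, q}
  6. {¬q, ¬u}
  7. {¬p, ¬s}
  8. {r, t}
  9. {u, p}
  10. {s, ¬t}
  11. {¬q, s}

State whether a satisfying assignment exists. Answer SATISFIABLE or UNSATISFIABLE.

Branch on p: take p = True.
  then t is forced to False.
  then s is forced to False.
  then r is forced to True.
  then u is forced to False.
  then q is forced to False.
So p=1, q=0, r=1, s=0, t=0, u=0 is a satisfying assignment.

SATISFIABLE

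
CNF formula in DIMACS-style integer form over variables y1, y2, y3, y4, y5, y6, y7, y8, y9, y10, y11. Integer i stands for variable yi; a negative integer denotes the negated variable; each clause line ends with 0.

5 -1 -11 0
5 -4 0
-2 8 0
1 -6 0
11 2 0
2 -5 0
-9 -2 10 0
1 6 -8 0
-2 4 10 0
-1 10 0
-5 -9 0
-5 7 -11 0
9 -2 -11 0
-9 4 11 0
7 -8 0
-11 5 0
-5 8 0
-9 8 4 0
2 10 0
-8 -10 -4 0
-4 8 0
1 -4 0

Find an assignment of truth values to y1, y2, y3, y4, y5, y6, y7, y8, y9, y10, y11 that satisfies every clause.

y1=T, y2=T, y3=F, y4=F, y5=T, y6=F, y7=T, y8=T, y9=F, y10=T, y11=F

Pure literal: y7 appears only positively; assign y7 = True.
Branch on y1: take y1 = True.
  then y10 is forced to True.
Try y2 = True.
  then y8 is forced to True.
  then y4 is forced to False.
Try y5 = True.
  then y9 is forced to False.
  then y11 is forced to False.
y3, y6 are now unconstrained; take y3 = False, y6 = False.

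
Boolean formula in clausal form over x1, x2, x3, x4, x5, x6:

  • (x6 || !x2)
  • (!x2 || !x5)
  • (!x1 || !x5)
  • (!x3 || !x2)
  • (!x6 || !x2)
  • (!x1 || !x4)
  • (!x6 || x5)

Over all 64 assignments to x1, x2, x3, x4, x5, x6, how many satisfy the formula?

Case analysis on x2 and x5:
  x2=1, x5=1: a clause becomes empty — 0.
  x2=1, x5=0: a clause becomes empty — 0.
  x2=0, x5=1: forces x1=0; x3, x4, x6 free → 2^3 = 8.
  x2=0, x5=0: x3 free; 3 ways for (x1,x4,x6) × 2^1 = 6.
Total: 0 + 0 + 8 + 6 = 14.

14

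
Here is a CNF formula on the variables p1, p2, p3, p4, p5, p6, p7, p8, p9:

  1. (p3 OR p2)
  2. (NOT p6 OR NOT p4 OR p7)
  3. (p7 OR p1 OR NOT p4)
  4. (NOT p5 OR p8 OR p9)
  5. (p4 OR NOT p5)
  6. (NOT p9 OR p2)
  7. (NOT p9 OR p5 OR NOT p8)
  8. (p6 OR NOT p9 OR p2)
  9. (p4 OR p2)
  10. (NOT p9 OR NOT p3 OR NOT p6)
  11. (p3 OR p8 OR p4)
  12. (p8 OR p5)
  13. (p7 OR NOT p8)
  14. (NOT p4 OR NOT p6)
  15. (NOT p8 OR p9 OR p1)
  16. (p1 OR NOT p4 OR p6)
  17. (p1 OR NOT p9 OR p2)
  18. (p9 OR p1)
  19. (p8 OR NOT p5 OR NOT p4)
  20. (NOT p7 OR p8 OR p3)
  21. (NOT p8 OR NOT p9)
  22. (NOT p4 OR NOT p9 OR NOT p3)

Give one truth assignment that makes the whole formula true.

p1 = True, p2 = False, p3 = True, p4 = True, p5 = False, p6 = False, p7 = True, p8 = True, p9 = False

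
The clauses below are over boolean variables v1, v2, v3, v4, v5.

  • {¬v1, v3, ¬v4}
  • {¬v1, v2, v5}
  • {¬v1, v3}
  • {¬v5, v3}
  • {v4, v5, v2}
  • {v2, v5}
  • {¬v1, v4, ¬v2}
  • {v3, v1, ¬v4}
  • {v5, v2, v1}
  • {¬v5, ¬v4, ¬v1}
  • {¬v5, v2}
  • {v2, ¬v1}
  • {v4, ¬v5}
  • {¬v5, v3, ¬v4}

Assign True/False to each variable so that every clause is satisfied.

v1=F  v2=T  v3=F  v4=F  v5=F

Set v1 = False and propagate.
Set v2 = True and propagate.
For the remaining variables, v3 = False, v4 = False, v5 = False works.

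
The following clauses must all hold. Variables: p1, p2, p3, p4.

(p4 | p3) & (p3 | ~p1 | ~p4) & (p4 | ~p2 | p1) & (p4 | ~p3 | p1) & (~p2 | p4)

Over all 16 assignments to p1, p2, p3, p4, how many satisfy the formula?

Satisfying assignments:
  p1=0 p2=0 p3=0 p4=1
  p1=0 p2=0 p3=1 p4=1
  p1=0 p2=1 p3=0 p4=1
  p1=0 p2=1 p3=1 p4=1
  p1=1 p2=0 p3=1 p4=0
  p1=1 p2=0 p3=1 p4=1
  p1=1 p2=1 p3=1 p4=1
Count: 7.

7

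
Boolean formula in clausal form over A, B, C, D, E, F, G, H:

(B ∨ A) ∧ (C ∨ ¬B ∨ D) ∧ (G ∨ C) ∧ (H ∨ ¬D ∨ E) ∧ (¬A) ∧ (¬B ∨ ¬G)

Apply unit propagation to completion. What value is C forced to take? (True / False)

True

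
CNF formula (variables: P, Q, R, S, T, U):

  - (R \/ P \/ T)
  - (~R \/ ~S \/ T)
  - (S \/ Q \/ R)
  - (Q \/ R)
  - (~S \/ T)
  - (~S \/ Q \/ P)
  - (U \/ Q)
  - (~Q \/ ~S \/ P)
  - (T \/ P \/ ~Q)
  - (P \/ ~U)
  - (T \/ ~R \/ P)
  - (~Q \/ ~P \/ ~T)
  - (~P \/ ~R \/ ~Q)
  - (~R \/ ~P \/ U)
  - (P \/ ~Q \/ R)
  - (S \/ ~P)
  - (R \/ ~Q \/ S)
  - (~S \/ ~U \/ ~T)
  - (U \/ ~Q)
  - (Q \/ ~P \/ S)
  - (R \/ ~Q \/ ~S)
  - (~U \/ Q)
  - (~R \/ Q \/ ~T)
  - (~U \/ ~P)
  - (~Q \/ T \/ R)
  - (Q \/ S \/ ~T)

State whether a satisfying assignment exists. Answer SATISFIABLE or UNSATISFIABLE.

Q = True:
  propagation gives U=True, P=True; an empty clause results — contradiction.
Q = False:
  propagation gives R=True, U=True; an empty clause results — contradiction.
Every branch closes, so no satisfying assignment exists.

UNSATISFIABLE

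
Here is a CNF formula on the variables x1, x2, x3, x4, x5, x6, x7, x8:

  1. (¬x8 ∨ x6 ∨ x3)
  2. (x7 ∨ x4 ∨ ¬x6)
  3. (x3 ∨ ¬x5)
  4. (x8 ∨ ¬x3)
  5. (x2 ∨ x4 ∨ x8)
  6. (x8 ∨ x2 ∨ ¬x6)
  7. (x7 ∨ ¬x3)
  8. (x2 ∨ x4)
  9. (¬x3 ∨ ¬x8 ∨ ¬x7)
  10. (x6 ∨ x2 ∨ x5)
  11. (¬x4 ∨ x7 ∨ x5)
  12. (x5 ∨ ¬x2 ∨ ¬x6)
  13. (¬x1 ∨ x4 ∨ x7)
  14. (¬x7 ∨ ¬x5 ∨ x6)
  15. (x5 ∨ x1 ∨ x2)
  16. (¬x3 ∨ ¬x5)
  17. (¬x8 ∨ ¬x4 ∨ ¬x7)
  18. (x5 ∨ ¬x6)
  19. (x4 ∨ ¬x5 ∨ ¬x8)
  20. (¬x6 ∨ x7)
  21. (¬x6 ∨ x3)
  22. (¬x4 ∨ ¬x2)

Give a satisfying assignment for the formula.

x1=False, x2=True, x3=False, x4=False, x5=False, x6=False, x7=True, x8=False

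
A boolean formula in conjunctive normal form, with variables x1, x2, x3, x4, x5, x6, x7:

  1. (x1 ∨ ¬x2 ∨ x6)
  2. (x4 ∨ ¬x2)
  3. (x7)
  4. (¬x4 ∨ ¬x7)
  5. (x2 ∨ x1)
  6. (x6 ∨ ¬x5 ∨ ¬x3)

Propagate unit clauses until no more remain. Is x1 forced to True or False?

True

(x7) stands alone — x7 = True.
In (¬x4 ∨ ¬x7), ¬x7 is now false; ¬x4 must hold, so x4 = False.
From (¬x2 ∨ x4) and x4 = False: x2 = False.
In (x2 ∨ x1), x2 is now false; x1 must hold, so x1 = True.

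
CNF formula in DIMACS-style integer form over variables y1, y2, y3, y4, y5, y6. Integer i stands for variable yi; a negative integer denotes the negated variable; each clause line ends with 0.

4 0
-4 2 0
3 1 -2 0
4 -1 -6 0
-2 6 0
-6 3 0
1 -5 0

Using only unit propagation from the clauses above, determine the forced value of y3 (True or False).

True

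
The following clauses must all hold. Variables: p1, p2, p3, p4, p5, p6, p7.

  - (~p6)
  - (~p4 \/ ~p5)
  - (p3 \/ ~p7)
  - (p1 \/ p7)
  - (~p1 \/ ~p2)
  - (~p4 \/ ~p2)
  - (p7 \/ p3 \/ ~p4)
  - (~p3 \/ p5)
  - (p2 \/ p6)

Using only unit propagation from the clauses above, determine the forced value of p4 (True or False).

False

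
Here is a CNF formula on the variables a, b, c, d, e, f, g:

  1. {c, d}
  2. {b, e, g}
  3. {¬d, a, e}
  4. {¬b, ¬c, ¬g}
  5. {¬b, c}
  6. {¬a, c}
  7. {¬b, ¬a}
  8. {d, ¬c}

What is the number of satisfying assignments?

16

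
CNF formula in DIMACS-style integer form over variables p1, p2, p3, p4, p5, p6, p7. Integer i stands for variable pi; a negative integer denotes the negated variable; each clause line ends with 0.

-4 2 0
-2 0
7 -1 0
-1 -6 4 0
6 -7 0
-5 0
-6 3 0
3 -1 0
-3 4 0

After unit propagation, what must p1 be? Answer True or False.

(~p2) is a unit clause: p2 = False.
In (~p4 | p2), p2 is now false; ~p4 must hold, so p4 = False.
(~p5) stands alone — p5 = False.
(~p3 | p4) with p4 = False leaves only ~p3, so p3 = False.
From (~p6 | p3) and p3 = False: p6 = False.
(~p7 | p6): since p6 = False, the clause reduces to (~p7). p7 = False.
(~p1 | p7) with p7 = False leaves only ~p1, so p1 = False.

False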